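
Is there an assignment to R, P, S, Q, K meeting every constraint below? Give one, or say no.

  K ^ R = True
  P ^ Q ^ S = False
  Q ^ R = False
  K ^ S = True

R: False, P: False, S: False, Q: False, K: True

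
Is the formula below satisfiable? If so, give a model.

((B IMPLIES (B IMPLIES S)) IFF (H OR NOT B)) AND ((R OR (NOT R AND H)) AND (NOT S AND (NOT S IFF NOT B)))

B = False, S = False, H = False, R = True

  (B IMPLIES (B IMPLIES S)) IFF (H OR NOT B) = True
    B IMPLIES (B IMPLIES S) = True
      B IMPLIES S = True
    H OR NOT B = True
      NOT B = True
  (R OR (NOT R AND H)) AND (NOT S AND (NOT S IFF NOT B)) = True
    R OR (NOT R AND H) = True
      NOT R AND H = False
        NOT R = False
    NOT S AND (NOT S IFF NOT B) = True
      NOT S = True
      NOT S IFF NOT B = True
        NOT S = True
        NOT B = True
Both conjuncts True, so the formula holds.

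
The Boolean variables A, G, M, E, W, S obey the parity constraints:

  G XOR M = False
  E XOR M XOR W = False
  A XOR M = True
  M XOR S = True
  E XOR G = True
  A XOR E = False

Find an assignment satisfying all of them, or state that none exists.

A: False, G: True, M: True, E: False, W: True, S: False

G XOR M = T XOR T = False ✓
E XOR M XOR W = F XOR T XOR T = False ✓
A XOR M = F XOR T = True ✓
M XOR S = T XOR F = True ✓
E XOR G = F XOR T = True ✓
A XOR E = F XOR F = False ✓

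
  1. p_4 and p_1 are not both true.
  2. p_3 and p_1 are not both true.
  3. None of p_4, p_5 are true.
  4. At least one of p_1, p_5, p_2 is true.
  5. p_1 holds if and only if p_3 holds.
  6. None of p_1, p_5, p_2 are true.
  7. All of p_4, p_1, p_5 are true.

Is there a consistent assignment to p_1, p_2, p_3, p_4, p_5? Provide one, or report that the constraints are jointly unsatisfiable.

Case p_1 = True:
  Constraint (6) is violated (p_1=T) — contradiction.
Case p_1 = False:
  Constraint (7) is violated (p_1=F) — contradiction.
Both cases fail — unsatisfiable.

Unsatisfiable — no assignment works.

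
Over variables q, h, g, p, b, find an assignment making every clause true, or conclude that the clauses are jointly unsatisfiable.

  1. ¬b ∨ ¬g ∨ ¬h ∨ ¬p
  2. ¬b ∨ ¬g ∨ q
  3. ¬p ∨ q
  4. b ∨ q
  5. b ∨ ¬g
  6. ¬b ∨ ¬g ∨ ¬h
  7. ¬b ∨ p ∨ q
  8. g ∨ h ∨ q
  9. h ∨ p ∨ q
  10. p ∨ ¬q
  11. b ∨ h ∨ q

q = True, h = False, g = False, p = True, b = True

Try q = False:
  (¬p ∨ q) forces p = False.
  (b ∨ q) forces b = True.
  clause (¬b ∨ p ∨ q) is falsified — backtrack.
So q = True.
  then (p ∨ ¬q) forces p = True.
Set h = False.
Set g = False.
Set b = True.
All clauses satisfied.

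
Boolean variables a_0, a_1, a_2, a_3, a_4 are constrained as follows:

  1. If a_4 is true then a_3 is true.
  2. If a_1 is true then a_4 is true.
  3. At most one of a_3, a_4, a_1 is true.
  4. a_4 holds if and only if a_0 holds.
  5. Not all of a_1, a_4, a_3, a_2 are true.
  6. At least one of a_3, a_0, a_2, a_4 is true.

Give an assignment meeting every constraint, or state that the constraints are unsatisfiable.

a_0 = False, a_1 = False, a_2 = True, a_3 = True, a_4 = False

  (1) a_4=F ⇒ a_3: vacuous ✓
  (2) a_1=F ⇒ a_4: vacuous ✓
  (3) {a_3, a_4, a_1}: 1 true — at most one ✓
  (4) a_4=F, a_0=F — same ✓
  (5) {a_1, a_4, a_3, a_2}: 2/4 true — not all ✓
  (6) {a_3, a_0, a_2, a_4}: 2 true — at least one ✓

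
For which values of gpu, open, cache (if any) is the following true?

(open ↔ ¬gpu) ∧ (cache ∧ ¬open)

gpu = True; open = False; cache = True

  open ↔ ¬gpu = True
    ¬gpu = False
  cache ∧ ¬open = True
    ¬open = True
Both conjuncts True, so the formula holds.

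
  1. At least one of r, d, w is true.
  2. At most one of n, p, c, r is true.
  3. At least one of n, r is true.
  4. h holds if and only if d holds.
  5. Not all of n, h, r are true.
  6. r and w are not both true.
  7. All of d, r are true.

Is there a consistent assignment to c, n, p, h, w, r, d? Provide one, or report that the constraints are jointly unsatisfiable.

c=F, n=F, p=F, h=T, w=F, r=T, d=T

  (1) {r, d, w}: 2 true — at least one ✓
  (2) {n, p, c, r}: 1 true — at most one ✓
  (3) {n, r}: 1 true — at least one ✓
  (4) h=T, d=T — same ✓
  (5) {n, h, r}: 2/3 true — not all ✓
  (6) r=T, w=F — not both ✓
  (7) {d, r}: all 2 true ✓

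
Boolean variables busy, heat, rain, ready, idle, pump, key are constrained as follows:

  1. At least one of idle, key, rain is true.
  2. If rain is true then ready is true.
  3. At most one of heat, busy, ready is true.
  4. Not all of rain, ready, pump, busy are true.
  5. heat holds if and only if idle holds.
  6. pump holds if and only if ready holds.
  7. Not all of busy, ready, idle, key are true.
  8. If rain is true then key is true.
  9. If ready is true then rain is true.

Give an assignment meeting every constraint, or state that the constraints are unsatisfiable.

busy = False, heat = False, rain = False, ready = False, idle = False, pump = False, key = True

  (1) {idle, key, rain}: 1 true — at least one ✓
  (2) rain=F ⇒ ready: vacuous ✓
  (3) {heat, busy, ready}: 0 true — at most one ✓
  (4) {rain, ready, pump, busy}: 0/4 true — not all ✓
  (5) heat=F, idle=F — same ✓
  (6) pump=F, ready=F — same ✓
  (7) {busy, ready, idle, key}: 1/4 true — not all ✓
  (8) rain=F ⇒ key: vacuous ✓
  (9) ready=F ⇒ rain: vacuous ✓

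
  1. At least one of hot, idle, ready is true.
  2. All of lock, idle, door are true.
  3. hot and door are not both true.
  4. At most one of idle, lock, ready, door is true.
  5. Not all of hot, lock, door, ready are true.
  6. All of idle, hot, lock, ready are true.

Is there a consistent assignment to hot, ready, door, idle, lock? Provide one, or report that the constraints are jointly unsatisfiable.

The formula is unsatisfiable.

Case ready = True:
  (2) forces lock = True.
  Constraint (4) is violated (lock=T, ready=T) — contradiction.
Case ready = False:
  Constraint (6) is violated (ready=F) — contradiction.
Both cases fail — unsatisfiable.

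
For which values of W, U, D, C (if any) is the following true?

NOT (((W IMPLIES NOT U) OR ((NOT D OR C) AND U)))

W: True, U: True, D: True, C: False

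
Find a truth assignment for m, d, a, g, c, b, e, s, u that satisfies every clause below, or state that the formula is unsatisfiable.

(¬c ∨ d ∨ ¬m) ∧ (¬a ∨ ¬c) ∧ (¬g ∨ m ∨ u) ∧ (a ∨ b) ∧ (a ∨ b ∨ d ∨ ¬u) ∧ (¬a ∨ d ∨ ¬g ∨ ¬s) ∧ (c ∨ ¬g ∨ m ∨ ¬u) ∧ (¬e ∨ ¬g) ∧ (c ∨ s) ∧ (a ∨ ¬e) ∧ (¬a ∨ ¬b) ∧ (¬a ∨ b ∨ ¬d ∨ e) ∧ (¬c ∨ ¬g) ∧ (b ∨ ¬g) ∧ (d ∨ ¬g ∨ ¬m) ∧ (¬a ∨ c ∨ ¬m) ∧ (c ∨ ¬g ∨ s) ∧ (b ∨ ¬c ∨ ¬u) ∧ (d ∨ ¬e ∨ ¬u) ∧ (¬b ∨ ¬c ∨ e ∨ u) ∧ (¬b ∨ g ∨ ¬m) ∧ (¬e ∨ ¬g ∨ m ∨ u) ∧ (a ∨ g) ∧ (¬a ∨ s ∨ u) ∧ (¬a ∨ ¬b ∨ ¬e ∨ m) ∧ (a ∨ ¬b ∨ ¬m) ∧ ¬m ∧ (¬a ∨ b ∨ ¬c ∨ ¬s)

m = False, d = False, a = True, g = False, c = False, b = False, e = True, s = True, u = False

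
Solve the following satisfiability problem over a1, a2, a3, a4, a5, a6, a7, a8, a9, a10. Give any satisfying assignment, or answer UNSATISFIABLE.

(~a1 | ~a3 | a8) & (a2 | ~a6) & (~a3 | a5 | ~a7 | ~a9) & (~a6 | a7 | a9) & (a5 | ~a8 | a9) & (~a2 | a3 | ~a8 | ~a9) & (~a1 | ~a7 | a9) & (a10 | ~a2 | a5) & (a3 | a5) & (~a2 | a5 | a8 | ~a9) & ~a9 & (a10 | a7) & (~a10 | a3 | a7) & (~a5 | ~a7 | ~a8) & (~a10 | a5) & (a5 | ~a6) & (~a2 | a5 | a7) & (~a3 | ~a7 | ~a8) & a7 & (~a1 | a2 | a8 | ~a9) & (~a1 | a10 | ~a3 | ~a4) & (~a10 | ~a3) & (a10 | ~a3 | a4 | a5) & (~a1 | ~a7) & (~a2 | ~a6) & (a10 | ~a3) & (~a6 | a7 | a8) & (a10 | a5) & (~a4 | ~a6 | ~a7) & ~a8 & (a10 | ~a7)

Unit clause (~a9) forces a9 = False.
Unit clause (a7) forces a7 = True.
In (~a1 | ~a7) only ~a1 is left, so a1 = False.
Unit clause (~a8) forces a8 = False.
In (a10 | ~a7) only a10 is left, so a10 = True.
In (~a10 | a5) only a5 is left, so a5 = True.
In (~a10 | ~a3) only ~a3 is left, so a3 = False.
Set a2 = True.
  then (~a2 | ~a6) forces a6 = False.
Set a4 = True.
All clauses satisfied.

a1 = False, a2 = True, a3 = False, a4 = True, a5 = True, a6 = False, a7 = True, a8 = False, a9 = False, a10 = True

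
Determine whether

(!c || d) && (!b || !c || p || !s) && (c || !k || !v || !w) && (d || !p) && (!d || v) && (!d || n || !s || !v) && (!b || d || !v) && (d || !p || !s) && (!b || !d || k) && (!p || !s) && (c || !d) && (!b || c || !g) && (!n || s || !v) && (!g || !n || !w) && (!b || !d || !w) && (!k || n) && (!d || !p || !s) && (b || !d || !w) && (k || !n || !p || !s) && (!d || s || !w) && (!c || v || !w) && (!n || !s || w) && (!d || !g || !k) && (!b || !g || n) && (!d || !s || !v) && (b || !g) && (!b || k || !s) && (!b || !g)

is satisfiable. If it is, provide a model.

k: False; c: False; d: False; g: False; p: False; s: False; v: False; b: False; w: True; n: False

Set k = False.
Set c = False.
  then (c || !d) forces d = False.
  then (d || !p) forces p = False.
Try g = True:
  (!b || c || !g) forces b = False.
  clause (b || !g) is falsified — backtrack.
So g = False.
Set s = False.
Set v = False.
Set b = False.
Set w = True.
Set n = False.
All clauses satisfied.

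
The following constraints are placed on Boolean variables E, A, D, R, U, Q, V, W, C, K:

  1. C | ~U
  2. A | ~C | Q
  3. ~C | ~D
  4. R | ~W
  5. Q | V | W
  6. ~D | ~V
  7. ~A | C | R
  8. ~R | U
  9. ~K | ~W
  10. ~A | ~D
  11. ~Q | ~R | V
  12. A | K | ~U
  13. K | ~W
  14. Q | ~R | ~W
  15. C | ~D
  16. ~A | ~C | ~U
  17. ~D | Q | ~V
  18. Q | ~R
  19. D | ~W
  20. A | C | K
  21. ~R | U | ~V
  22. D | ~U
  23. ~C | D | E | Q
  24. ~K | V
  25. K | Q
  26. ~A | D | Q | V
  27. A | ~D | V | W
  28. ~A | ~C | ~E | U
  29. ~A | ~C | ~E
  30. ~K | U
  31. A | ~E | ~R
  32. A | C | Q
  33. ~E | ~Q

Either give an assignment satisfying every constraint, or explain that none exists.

E: False; A: True; D: False; R: False; U: False; Q: True; V: True; W: False; C: True; K: False

Set E = False.
Set A = True.
  then (~A | ~D) forces D = False.
  then (D | ~W) forces W = False.
  then (D | ~U) forces U = False.
  then (~K | U) forces K = False.
  then (~R | U) forces R = False.
  then (K | Q) forces Q = True.
  then (~A | C | R) forces C = True.
Set V = True.
All clauses satisfied.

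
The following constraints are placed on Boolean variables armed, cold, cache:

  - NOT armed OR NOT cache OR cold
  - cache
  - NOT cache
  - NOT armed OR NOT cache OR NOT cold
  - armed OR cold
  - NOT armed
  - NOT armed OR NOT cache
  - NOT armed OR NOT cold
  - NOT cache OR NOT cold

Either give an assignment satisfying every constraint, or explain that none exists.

UNSATISFIABLE

Case cache = True:
  Clause (NOT cache) is falsified — contradiction.
Case cache = False:
  Clause (cache) is falsified — contradiction.
Both cases fail, so the formula is unsatisfiable.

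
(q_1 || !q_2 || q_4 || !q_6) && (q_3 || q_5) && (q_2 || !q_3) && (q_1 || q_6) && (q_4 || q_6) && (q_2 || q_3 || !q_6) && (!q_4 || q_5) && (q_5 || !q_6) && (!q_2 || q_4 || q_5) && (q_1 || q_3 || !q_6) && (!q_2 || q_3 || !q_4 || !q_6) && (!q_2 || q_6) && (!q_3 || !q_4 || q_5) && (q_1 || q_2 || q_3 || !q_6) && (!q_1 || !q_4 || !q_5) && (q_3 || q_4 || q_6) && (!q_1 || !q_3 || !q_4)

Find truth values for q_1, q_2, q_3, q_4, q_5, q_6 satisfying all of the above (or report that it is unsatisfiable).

Set q_1 = False.
  then (q_1 || q_6) forces q_6 = True.
  then (q_5 || !q_6) forces q_5 = True.
  then (q_1 || q_3 || !q_6) forces q_3 = True.
  then (q_2 || !q_3) forces q_2 = True.
  then (q_1 || !q_2 || q_4 || !q_6) forces q_4 = True.
All clauses satisfied.

q_1 = False, q_2 = True, q_3 = True, q_4 = True, q_5 = True, q_6 = True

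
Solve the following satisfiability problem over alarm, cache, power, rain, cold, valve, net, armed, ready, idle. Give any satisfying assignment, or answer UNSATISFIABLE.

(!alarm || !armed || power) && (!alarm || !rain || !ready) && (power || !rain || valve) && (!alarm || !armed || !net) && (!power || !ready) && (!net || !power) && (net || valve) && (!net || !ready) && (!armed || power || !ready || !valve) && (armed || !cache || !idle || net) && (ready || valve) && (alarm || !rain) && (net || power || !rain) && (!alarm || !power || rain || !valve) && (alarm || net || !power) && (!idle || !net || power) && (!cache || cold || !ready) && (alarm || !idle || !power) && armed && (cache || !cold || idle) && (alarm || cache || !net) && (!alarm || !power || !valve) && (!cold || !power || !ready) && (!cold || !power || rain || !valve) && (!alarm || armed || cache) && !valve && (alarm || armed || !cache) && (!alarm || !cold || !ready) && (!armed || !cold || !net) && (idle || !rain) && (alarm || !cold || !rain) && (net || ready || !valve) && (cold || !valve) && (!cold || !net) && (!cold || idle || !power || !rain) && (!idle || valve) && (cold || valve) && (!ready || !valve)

No satisfying assignment exists.

Case valve = True:
  Clause (!valve) is falsified — contradiction.
Case valve = False:
  (net || valve) forces net = True.
  (!net || !power) forces power = False.
  (power || !rain || valve) forces rain = False.
  (!net || !ready) forces ready = False.
  Clause (ready || valve) is falsified — contradiction.
Both cases fail, so the formula is unsatisfiable.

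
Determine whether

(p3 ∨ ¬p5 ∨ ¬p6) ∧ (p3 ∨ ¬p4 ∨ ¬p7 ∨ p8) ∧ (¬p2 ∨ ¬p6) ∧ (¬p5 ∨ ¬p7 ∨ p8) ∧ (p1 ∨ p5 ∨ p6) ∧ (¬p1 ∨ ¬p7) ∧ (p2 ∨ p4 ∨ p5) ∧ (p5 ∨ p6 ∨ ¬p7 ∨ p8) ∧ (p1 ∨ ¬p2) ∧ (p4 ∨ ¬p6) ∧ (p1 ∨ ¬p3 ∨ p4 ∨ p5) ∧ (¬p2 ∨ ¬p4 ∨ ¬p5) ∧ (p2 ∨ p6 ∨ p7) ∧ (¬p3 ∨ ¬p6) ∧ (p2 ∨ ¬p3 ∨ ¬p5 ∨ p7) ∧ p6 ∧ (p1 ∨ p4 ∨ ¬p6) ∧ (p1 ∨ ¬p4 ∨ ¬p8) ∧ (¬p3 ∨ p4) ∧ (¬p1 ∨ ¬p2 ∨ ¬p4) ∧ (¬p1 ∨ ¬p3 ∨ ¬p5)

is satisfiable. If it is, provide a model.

p1: True, p2: False, p3: False, p4: True, p5: False, p6: True, p7: False, p8: True

Unit clause (p6) forces p6 = True.
In (¬p2 ∨ ¬p6) only ¬p2 is left, so p2 = False.
In (p4 ∨ ¬p6) only p4 is left, so p4 = True.
In (¬p3 ∨ ¬p6) only ¬p3 is left, so p3 = False.
In (p3 ∨ ¬p5 ∨ ¬p6) only ¬p5 is left, so p5 = False.
Set p1 = True.
  then (¬p1 ∨ ¬p7) forces p7 = False.
Set p8 = True.
All clauses satisfied.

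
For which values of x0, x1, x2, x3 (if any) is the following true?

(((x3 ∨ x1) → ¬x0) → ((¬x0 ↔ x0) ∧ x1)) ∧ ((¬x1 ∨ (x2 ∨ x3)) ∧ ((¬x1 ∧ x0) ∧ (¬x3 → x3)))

x0=T, x1=F, x2=T, x3=T

  ((x3 ∨ x1) → ¬x0) → ((¬x0 ↔ x0) ∧ x1) = True
    (x3 ∨ x1) → ¬x0 = False
      x3 ∨ x1 = True
      ¬x0 = False
    (¬x0 ↔ x0) ∧ x1 = False
      ¬x0 ↔ x0 = False
        ¬x0 = False
  (¬x1 ∨ (x2 ∨ x3)) ∧ ((¬x1 ∧ x0) ∧ (¬x3 → x3)) = True
    ¬x1 ∨ (x2 ∨ x3) = True
      ¬x1 = True
      x2 ∨ x3 = True
    (¬x1 ∧ x0) ∧ (¬x3 → x3) = True
      ¬x1 ∧ x0 = True
        ¬x1 = True
      ¬x3 → x3 = True
        ¬x3 = False
Both conjuncts True, so the formula holds.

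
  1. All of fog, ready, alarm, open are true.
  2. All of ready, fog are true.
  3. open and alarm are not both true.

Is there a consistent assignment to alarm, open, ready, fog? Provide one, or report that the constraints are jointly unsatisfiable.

Unsatisfiable

Case alarm = True:
  (1) forces fog = True.
  (1) forces ready = True.
  (1) forces open = True.
  Constraint (3) is violated (open=T, alarm=T) — contradiction.
Case alarm = False:
  Constraint (1) is violated (alarm=F) — contradiction.
Both cases fail — unsatisfiable.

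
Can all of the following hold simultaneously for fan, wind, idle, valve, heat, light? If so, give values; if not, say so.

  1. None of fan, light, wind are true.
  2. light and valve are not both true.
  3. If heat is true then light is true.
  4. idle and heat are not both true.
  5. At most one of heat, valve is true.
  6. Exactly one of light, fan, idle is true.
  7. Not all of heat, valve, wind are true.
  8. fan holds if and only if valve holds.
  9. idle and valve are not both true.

fan = False, wind = False, idle = True, valve = False, heat = False, light = False

  (1) {fan, light, wind}: 0 true — none ✓
  (2) light=F, valve=F — not both ✓
  (3) heat=F ⇒ light: vacuous ✓
  (4) idle=T, heat=F — not both ✓
  (5) {heat, valve}: 0 true — at most one ✓
  (6) {light, fan, idle}: 1 true — exactly one ✓
  (7) {heat, valve, wind}: 0/3 true — not all ✓
  (8) fan=F, valve=F — same ✓
  (9) idle=T, valve=F — not both ✓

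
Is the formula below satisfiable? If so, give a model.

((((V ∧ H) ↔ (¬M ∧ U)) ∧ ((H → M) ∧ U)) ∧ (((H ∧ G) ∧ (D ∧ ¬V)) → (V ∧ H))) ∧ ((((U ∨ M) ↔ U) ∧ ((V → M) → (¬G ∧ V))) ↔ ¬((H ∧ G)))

G = False, U = True, M = True, H = False, V = True, D = True

  (((V ∧ H) ↔ (¬M ∧ U)) ∧ ((H → M) ∧ U)) ∧ (((H ∧ G) ∧ (D ∧ ¬V)) → (V ∧ H)) = True
    ((V ∧ H) ↔ (¬M ∧ U)) ∧ ((H → M) ∧ U) = True
      (V ∧ H) ↔ (¬M ∧ U) = True
        V ∧ H = False
        ¬M ∧ U = False
          ¬M = False
      (H → M) ∧ U = True
        H → M = True
    ((H ∧ G) ∧ (D ∧ ¬V)) → (V ∧ H) = True
      (H ∧ G) ∧ (D ∧ ¬V) = False
        H ∧ G = False
        D ∧ ¬V = False
          ¬V = False
      V ∧ H = False
  (((U ∨ M) ↔ U) ∧ ((V → M) → (¬G ∧ V))) ↔ ¬((H ∧ G)) = True
    ((U ∨ M) ↔ U) ∧ ((V → M) → (¬G ∧ V)) = True
      (U ∨ M) ↔ U = True
        U ∨ M = True
      (V → M) → (¬G ∧ V) = True
        V → M = True
        ¬G ∧ V = True
          ¬G = True
    ¬((H ∧ G)) = True
      H ∧ G = False
Both conjuncts True, so the formula holds.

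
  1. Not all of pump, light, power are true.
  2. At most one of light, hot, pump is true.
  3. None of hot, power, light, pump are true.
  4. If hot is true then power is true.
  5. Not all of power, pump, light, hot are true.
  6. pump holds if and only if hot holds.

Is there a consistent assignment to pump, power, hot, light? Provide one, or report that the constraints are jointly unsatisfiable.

pump = False; power = False; hot = False; light = False

  (1) {pump, light, power}: 0/3 true — not all ✓
  (2) {light, hot, pump}: 0 true — at most one ✓
  (3) {hot, power, light, pump}: 0 true — none ✓
  (4) hot=F ⇒ power: vacuous ✓
  (5) {power, pump, light, hot}: 0/4 true — not all ✓
  (6) pump=F, hot=F — same ✓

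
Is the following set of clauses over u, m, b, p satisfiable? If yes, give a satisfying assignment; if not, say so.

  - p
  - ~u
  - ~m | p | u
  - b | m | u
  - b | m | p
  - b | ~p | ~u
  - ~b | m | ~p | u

u = False, m = True, b = True, p = True

Unit clause (p) forces p = True.
Unit clause (~u) forces u = False.
Try m = False:
  (b | m | u) forces b = True.
  clause (~b | m | ~p | u) is falsified — backtrack.
So m = True.
Set b = True.
All clauses satisfied.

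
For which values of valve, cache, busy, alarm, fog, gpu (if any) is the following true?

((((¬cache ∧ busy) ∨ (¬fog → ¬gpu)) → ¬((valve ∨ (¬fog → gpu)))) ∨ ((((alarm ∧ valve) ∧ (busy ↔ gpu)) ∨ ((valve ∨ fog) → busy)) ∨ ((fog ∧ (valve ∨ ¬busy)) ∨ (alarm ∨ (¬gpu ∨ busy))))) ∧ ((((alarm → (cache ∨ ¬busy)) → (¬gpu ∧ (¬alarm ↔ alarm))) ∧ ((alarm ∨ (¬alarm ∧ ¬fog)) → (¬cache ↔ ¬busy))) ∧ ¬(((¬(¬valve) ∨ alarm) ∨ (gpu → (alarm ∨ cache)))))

Case alarm = True: the conjunct ¬(((¬(¬valve) ∨ alarm) ∨ (gpu → (alarm ∨ cache)))) becomes ¬((True ∨ True)) = False.
Case alarm = False: the conjunct (alarm → (cache ∨ ¬busy)) → (¬gpu ∧ (¬alarm ↔ alarm)) becomes (False → (cache ∨ ¬busy)) → (¬gpu ∧ False) = False.
Both cases fail — unsatisfiable.

Unsatisfiable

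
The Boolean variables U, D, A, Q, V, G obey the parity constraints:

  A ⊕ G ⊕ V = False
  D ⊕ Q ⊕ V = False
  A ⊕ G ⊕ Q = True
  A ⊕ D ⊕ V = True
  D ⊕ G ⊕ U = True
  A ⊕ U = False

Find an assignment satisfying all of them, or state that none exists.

U = False, D = True, A = False, Q = True, V = False, G = False

A ⊕ G ⊕ V = F ⊕ F ⊕ F = False ✓
D ⊕ Q ⊕ V = T ⊕ T ⊕ F = False ✓
A ⊕ G ⊕ Q = F ⊕ F ⊕ T = True ✓
A ⊕ D ⊕ V = F ⊕ T ⊕ F = True ✓
D ⊕ G ⊕ U = T ⊕ F ⊕ F = True ✓
A ⊕ U = F ⊕ F = False ✓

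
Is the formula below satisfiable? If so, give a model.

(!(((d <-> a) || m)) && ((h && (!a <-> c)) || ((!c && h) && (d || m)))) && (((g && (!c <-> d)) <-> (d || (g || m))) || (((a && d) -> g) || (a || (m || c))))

h=T, d=F, c=F, a=T, g=F, m=F

  !(((d <-> a) || m)) && ((h && (!a <-> c)) || ((!c && h) && (d || m))) = True
    !(((d <-> a) || m)) = True
      (d <-> a) || m = False
        d <-> a = False
    (h && (!a <-> c)) || ((!c && h) && (d || m)) = True
      h && (!a <-> c) = True
        !a <-> c = True
          !a = False
      (!c && h) && (d || m) = False
        !c && h = True
          !c = True
        d || m = False
  ((g && (!c <-> d)) <-> (d || (g || m))) || (((a && d) -> g) || (a || (m || c))) = True
    (g && (!c <-> d)) <-> (d || (g || m)) = True
      g && (!c <-> d) = False
        !c <-> d = False
          !c = True
      d || (g || m) = False
        g || m = False
    ((a && d) -> g) || (a || (m || c)) = True
      (a && d) -> g = True
        a && d = False
      a || (m || c) = True
        m || c = False
Both conjuncts True, so the formula holds.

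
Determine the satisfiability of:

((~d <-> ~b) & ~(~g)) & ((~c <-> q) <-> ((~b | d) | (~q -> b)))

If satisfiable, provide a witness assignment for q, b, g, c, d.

q=F, b=F, g=T, c=T, d=F

  (~d <-> ~b) & ~(~g) = True
    ~d <-> ~b = True
      ~d = True
      ~b = True
    ~(~g) = True
      ~g = False
  (~c <-> q) <-> ((~b | d) | (~q -> b)) = True
    ~c <-> q = True
      ~c = False
    (~b | d) | (~q -> b) = True
      ~b | d = True
        ~b = True
      ~q -> b = False
        ~q = True
Both conjuncts True, so the formula holds.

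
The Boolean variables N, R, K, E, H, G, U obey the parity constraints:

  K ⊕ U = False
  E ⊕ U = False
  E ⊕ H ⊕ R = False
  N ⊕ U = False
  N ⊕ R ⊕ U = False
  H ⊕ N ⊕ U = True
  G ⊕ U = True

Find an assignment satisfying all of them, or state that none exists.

N = True, R = False, K = True, E = True, H = True, G = False, U = True

K ⊕ U = T ⊕ T = False ✓
E ⊕ U = T ⊕ T = False ✓
E ⊕ H ⊕ R = T ⊕ T ⊕ F = False ✓
N ⊕ U = T ⊕ T = False ✓
N ⊕ R ⊕ U = T ⊕ F ⊕ T = False ✓
H ⊕ N ⊕ U = T ⊕ T ⊕ T = True ✓
G ⊕ U = F ⊕ T = True ✓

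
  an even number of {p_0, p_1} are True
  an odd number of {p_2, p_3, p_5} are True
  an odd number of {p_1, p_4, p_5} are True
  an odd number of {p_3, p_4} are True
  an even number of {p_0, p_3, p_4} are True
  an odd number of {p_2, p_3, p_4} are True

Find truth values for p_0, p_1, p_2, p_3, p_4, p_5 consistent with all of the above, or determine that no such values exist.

p_0=T, p_1=T, p_2=F, p_3=T, p_4=F, p_5=F

{p_0, p_1}: 2 true → even ✓
{p_2, p_3, p_5}: 1 true → odd ✓
{p_1, p_4, p_5}: 1 true → odd ✓
{p_3, p_4}: 1 true → odd ✓
{p_0, p_3, p_4}: 2 true → even ✓
{p_2, p_3, p_4}: 1 true → odd ✓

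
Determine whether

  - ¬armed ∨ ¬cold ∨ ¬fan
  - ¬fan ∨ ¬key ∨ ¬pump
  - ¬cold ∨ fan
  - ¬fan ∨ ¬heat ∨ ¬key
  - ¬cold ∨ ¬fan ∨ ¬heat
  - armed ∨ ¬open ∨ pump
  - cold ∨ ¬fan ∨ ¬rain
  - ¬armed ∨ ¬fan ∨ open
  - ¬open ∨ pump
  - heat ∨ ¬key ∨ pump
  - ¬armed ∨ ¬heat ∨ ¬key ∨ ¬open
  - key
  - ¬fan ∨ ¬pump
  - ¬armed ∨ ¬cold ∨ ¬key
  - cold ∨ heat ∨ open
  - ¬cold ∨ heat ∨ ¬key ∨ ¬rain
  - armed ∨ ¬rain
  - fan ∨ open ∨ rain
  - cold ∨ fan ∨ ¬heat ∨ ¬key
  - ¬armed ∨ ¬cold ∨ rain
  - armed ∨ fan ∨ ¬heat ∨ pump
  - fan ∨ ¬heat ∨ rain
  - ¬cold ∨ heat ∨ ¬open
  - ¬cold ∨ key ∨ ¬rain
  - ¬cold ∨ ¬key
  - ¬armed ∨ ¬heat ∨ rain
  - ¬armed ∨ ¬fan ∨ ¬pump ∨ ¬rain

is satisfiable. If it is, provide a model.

key = True; heat = False; pump = True; cold = False; rain = False; open = True; armed = False; fan = False

Unit clause (key) forces key = True.
In (¬cold ∨ ¬key) only ¬cold is left, so cold = False.
Try heat = True:
  (¬fan ∨ ¬heat ∨ ¬key) forces fan = False.
  clause (cold ∨ fan ∨ ¬heat ∨ ¬key) is falsified — backtrack.
So heat = False.
  then (heat ∨ ¬key ∨ pump) forces pump = True.
  then (¬fan ∨ ¬pump) forces fan = False.
  then (cold ∨ heat ∨ open) forces open = True.
Set rain = False.
Set armed = False.
All clauses satisfied.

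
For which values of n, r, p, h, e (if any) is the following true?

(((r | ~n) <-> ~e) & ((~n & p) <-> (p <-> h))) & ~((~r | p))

n: True, r: True, p: False, h: True, e: False

  ((r | ~n) <-> ~e) & ((~n & p) <-> (p <-> h)) = True
    (r | ~n) <-> ~e = True
      r | ~n = True
        ~n = False
      ~e = True
    (~n & p) <-> (p <-> h) = True
      ~n & p = False
        ~n = False
      p <-> h = False
  ~((~r | p)) = True
    ~r | p = False
      ~r = False
Both conjuncts True, so the formula holds.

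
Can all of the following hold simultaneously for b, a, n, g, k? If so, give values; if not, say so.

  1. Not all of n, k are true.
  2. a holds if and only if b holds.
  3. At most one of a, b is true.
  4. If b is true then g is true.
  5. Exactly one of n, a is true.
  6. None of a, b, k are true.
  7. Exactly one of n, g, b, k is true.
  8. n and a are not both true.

b: False; a: False; n: True; g: False; k: False

  (1) {n, k}: 1/2 true — not all ✓
  (2) a=F, b=F — same ✓
  (3) {a, b}: 0 true — at most one ✓
  (4) b=F ⇒ g: vacuous ✓
  (5) {n, a}: 1 true — exactly one ✓
  (6) {a, b, k}: 0 true — none ✓
  (7) {n, g, b, k}: 1 true — exactly one ✓
  (8) n=T, a=F — not both ✓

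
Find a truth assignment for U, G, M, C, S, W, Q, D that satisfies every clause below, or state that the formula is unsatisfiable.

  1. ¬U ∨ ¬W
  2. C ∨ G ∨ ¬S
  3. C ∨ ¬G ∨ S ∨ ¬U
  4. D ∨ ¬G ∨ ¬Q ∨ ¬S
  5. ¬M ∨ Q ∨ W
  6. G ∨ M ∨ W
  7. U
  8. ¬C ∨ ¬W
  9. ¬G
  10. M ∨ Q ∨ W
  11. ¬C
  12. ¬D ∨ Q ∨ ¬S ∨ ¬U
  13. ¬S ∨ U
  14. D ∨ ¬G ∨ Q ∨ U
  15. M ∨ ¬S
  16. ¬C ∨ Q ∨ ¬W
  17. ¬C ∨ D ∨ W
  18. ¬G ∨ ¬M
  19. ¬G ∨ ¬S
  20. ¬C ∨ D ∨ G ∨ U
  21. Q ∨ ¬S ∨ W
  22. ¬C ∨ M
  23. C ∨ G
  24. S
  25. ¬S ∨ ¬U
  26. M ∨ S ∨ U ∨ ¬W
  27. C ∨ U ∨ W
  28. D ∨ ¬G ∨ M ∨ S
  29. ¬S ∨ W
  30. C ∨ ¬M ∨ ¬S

No satisfying assignment exists.

Case S = True:
  (U) forces U = True.
  Clause (¬S ∨ ¬U) is falsified — contradiction.
Case S = False:
  Clause (S) is falsified — contradiction.
Both cases fail, so the formula is unsatisfiable.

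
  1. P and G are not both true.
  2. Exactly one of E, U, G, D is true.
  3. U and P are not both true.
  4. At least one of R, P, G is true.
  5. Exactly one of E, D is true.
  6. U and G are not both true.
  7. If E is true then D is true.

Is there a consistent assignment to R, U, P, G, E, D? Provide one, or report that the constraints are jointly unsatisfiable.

R=F, U=F, P=T, G=F, E=F, D=T

  (1) P=T, G=F — not both ✓
  (2) {E, U, G, D}: 1 true — exactly one ✓
  (3) U=F, P=T — not both ✓
  (4) {R, P, G}: 1 true — at least one ✓
  (5) {E, D}: 1 true — exactly one ✓
  (6) U=F, G=F — not both ✓
  (7) E=F ⇒ D: vacuous ✓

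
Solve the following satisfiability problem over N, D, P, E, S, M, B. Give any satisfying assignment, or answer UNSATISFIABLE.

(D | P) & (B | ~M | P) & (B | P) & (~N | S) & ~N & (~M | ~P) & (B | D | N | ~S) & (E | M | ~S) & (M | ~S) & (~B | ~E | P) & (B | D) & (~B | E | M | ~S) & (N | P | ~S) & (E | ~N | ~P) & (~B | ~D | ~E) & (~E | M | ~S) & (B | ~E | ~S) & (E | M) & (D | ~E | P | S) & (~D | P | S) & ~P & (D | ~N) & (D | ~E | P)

No satisfying assignment exists.

Case N = True:
  Clause (~N) is falsified — contradiction.
Case N = False:
  (~P) forces P = False.
  (D | P) forces D = True.
  (B | P) forces B = True.
  (~B | ~E | P) forces E = False.
  (N | P | ~S) forces S = False.
  Clause (~D | P | S) is falsified — contradiction.
Both cases fail, so the formula is unsatisfiable.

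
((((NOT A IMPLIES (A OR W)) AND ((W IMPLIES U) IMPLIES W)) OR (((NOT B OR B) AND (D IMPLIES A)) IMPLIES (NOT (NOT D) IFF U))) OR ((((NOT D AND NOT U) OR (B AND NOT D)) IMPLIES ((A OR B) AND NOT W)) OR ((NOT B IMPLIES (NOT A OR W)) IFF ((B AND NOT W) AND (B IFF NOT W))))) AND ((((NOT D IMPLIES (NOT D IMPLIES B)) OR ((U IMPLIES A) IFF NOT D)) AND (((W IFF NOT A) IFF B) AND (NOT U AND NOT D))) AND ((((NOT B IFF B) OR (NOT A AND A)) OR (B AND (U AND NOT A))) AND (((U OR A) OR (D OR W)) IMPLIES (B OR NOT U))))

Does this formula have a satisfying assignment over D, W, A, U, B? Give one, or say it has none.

No satisfying assignment exists.

Case U = True: the conjunct NOT U is False.
Case U = False: the formula simplifies to ((((NOT A IMPLIES (A OR W)) AND (NOT W IMPLIES W)) OR (((NOT B OR B) AND (D IMPLIES A)) IMPLIES NOT D)) OR (((NOT D OR (B AND NOT D)) IMPLIES ((A OR B) AND NOT W)) OR ((NOT B IMPLIES (NOT A OR W)) IFF ((B AND NOT W) AND (B IFF NOT W))))) AND ((((NOT D IMPLIES (NOT D IMPLIES B)) OR NOT D) AND (((W IFF NOT A) IFF B) AND NOT D)) AND ((NOT B IFF B) OR (NOT A AND A))).
  D = True: the conjunct NOT D is False.
  D = False: simplifies to ((W IFF NOT A) IFF B) AND ((NOT B IFF B) OR (NOT A AND A)).
    A = True: simplifies to (NOT W IFF B) AND (NOT B IFF B).
      B = True: the conjunct NOT B IFF B becomes NOT True IFF True = False.
      B = False: the conjunct NOT B IFF B becomes NOT False IFF False = False.
    A = False: simplifies to (W IFF B) AND (NOT B IFF B).
      B = True: the conjunct NOT B IFF B becomes NOT True IFF True = False.
      B = False: the conjunct NOT B IFF B becomes NOT False IFF False = False.
Both cases fail — unsatisfiable.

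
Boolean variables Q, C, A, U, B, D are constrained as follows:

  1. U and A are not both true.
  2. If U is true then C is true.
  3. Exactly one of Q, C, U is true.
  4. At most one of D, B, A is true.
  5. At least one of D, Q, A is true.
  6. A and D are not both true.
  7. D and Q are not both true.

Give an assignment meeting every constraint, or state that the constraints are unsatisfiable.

Q: False, C: True, A: True, U: False, B: False, D: False

  (1) U=F, A=T — not both ✓
  (2) U=F ⇒ C: vacuous ✓
  (3) {Q, C, U}: 1 true — exactly one ✓
  (4) {D, B, A}: 1 true — at most one ✓
  (5) {D, Q, A}: 1 true — at least one ✓
  (6) A=T, D=F — not both ✓
  (7) D=F, Q=F — not both ✓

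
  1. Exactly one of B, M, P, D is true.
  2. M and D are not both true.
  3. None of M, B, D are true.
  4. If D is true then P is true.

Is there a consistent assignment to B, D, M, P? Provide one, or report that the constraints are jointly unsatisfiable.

B: False, D: False, M: False, P: True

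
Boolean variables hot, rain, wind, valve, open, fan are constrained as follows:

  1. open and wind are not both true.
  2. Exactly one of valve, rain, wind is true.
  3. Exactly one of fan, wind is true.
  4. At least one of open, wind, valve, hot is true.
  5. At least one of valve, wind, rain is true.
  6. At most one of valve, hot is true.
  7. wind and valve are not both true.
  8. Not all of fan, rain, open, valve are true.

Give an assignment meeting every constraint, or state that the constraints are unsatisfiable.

hot=T, rain=T, wind=F, valve=F, open=T, fan=T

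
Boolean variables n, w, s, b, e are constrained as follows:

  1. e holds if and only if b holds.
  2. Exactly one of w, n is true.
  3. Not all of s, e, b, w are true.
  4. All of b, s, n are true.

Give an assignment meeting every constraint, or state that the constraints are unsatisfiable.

n: True, w: False, s: True, b: True, e: True

  (1) e=T, b=T — same ✓
  (2) {w, n}: 1 true — exactly one ✓
  (3) {s, e, b, w}: 3/4 true — not all ✓
  (4) {b, s, n}: all 3 true ✓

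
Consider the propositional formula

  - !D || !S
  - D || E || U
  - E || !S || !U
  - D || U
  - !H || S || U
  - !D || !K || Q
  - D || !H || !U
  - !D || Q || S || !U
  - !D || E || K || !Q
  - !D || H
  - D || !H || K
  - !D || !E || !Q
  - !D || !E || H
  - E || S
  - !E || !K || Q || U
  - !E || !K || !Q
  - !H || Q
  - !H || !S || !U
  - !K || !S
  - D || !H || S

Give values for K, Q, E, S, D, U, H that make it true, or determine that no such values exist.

Set K = False.
Set Q = False.
  then (!H || Q) forces H = False.
  then (!D || H) forces D = False.
  then (D || U) forces U = True.
Try E = False:
  (E || !S || !U) forces S = False.
  clause (E || S) is falsified — backtrack.
So E = True.
Set S = True.
All clauses satisfied.

K=F; Q=F; E=T; S=T; D=F; U=T; H=F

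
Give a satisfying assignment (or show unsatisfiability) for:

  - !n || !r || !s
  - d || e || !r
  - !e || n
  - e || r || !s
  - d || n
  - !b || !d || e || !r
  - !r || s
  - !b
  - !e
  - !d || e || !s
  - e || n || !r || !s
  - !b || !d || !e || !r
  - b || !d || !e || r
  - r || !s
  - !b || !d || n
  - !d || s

Unit clause (!b) forces b = False.
Unit clause (!e) forces e = False.
Try n = False:
  (d || n) forces d = True.
  (!d || e || !s) forces s = False.
  clause (!d || s) is falsified — backtrack.
So n = True.
Try d = True:
  (!d || e || !s) forces s = False.
  clause (!d || s) is falsified — backtrack.
So d = False.
  then (d || e || !r) forces r = False.
  then (e || r || !s) forces s = False.
All clauses satisfied.

n: True; d: False; e: False; s: False; r: False; b: False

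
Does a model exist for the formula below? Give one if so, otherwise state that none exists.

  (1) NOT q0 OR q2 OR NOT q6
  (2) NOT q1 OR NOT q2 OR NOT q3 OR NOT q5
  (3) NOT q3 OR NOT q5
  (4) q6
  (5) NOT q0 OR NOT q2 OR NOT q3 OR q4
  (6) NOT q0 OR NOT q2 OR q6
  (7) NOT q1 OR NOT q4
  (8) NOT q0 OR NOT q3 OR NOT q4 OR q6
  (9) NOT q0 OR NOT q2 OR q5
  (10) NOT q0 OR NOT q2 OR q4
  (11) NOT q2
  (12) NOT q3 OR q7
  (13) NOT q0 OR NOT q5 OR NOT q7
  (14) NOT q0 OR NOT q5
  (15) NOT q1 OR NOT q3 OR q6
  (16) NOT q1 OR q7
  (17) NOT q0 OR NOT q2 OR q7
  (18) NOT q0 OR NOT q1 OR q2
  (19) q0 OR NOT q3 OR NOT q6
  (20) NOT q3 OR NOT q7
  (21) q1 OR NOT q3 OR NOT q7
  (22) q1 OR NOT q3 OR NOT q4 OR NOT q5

Unit clause (q6) forces q6 = True.
Unit clause (NOT q2) forces q2 = False.
In (NOT q0 OR q2 OR NOT q6) only NOT q0 is left, so q0 = False.
In (q0 OR NOT q3 OR NOT q6) only NOT q3 is left, so q3 = False.
Set q1 = False.
Set q4 = False.
Set q5 = True.
Set q7 = True.
All clauses satisfied.

q0 = False; q1 = False; q2 = False; q3 = False; q4 = False; q5 = True; q6 = True; q7 = True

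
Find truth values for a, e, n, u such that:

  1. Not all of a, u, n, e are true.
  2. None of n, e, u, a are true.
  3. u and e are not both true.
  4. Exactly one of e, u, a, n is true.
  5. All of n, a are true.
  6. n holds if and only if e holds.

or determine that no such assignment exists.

No satisfying assignment exists.

Case a = True:
  Constraint (2) is violated (a=T) — contradiction.
Case a = False:
  Constraint (5) is violated (a=F) — contradiction.
Both cases fail — unsatisfiable.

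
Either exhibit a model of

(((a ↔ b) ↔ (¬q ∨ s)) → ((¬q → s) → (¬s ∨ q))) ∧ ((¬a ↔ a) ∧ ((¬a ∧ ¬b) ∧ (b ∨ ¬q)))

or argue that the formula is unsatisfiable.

The conjunct ¬a ↔ a is unsatisfiable on its own:
  a=F: evaluates to False.
  a=T: evaluates to False.
So the whole conjunction is unsatisfiable.

Unsatisfiable — no assignment works.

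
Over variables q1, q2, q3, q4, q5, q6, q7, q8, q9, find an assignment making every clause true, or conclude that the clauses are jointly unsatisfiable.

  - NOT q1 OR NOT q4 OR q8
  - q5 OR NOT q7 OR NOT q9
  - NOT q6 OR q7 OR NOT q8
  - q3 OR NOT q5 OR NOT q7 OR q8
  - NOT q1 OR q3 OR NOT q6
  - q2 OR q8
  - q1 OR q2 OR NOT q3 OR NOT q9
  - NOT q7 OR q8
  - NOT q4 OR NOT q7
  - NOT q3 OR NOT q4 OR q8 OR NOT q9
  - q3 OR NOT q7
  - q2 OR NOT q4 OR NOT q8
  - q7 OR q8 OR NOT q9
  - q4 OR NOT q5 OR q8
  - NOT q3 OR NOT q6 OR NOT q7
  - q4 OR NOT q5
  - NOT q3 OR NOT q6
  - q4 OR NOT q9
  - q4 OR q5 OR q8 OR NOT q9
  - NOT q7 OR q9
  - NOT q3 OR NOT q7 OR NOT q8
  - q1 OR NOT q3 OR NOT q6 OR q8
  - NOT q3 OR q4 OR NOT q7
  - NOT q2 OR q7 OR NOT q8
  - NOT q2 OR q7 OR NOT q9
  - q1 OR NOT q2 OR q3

q1=F, q2=F, q3=T, q4=F, q5=F, q6=F, q7=F, q8=T, q9=F

Set q1 = False.
Set q2 = False.
  then (q2 OR q8) forces q8 = True.
  then (q2 OR NOT q4 OR NOT q8) forces q4 = False.
  then (q4 OR NOT q5) forces q5 = False.
  then (q4 OR NOT q9) forces q9 = False.
  then (NOT q7 OR q9) forces q7 = False.
  then (NOT q6 OR q7 OR NOT q8) forces q6 = False.
Set q3 = True.
All clauses satisfied.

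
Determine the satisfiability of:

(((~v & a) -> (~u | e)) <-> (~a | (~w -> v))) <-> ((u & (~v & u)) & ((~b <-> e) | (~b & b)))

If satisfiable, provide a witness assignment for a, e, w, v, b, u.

a = False, e = False, w = True, v = False, b = True, u = True

  (((~v & a) -> (~u | e)) <-> (~a | (~w -> v))) <-> ((u & (~v & u)) & ((~b <-> e) | (~b & b))) = True
    ((~v & a) -> (~u | e)) <-> (~a | (~w -> v)) = True
      (~v & a) -> (~u | e) = True
        ~v & a = False
          ~v = True
        ~u | e = False
          ~u = False
      ~a | (~w -> v) = True
        ~a = True
        ~w -> v = True
          ~w = False
    (u & (~v & u)) & ((~b <-> e) | (~b & b)) = True
      u & (~v & u) = True
        ~v & u = True
          ~v = True
      (~b <-> e) | (~b & b) = True
        ~b <-> e = True
          ~b = False
        ~b & b = False
          ~b = False
The formula evaluates to True.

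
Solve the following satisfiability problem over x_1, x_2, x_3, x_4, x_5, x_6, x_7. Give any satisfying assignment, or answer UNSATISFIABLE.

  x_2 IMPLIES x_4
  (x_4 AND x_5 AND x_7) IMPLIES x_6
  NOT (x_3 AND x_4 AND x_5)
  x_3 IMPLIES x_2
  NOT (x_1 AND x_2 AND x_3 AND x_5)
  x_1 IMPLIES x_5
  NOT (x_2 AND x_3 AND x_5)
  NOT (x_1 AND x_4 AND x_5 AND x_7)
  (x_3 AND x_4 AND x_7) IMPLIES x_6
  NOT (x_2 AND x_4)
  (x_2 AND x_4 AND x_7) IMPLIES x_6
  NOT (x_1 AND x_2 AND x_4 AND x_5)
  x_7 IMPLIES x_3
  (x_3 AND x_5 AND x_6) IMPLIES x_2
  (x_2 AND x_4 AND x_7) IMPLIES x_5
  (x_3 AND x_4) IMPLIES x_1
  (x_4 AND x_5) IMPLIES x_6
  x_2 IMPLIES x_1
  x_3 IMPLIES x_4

Set x_1 = False.
  then (x_1 OR NOT x_2) forces x_2 = False.
  then (x_2 OR NOT x_3) forces x_3 = False.
  then (x_3 OR NOT x_7) forces x_7 = False.
Set x_4 = False.
Set x_5 = True.
Set x_6 = False.
All clauses satisfied.

x_1=F, x_2=F, x_3=F, x_4=F, x_5=T, x_6=F, x_7=F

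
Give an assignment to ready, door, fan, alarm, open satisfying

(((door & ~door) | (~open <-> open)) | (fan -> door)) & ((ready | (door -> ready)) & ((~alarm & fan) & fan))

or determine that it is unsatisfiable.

ready = True; door = True; fan = True; alarm = False; open = True

  ((door & ~door) | (~open <-> open)) | (fan -> door) = True
    (door & ~door) | (~open <-> open) = False
      door & ~door = False
        ~door = False
      ~open <-> open = False
        ~open = False
    fan -> door = True
  (ready | (door -> ready)) & ((~alarm & fan) & fan) = True
    ready | (door -> ready) = True
      door -> ready = True
    (~alarm & fan) & fan = True
      ~alarm & fan = True
        ~alarm = True
Both conjuncts True, so the formula holds.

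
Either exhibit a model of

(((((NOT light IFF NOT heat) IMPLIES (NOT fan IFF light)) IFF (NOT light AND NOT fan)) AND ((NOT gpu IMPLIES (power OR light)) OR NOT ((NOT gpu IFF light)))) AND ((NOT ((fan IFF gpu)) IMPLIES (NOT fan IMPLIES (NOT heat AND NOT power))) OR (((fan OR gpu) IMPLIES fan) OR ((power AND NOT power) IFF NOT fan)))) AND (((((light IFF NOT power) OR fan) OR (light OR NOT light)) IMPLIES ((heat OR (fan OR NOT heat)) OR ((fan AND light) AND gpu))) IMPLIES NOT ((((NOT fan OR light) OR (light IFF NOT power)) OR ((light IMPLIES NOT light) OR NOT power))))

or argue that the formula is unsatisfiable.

No satisfying assignment exists.

The conjunct ((((light IFF NOT power) OR fan) OR (light OR NOT light)) IMPLIES ((heat OR (fan OR NOT heat)) OR ((fan AND light) AND gpu))) IMPLIES NOT ((((NOT fan OR light) OR (light IFF NOT power)) OR ((light IMPLIES NOT light) OR NOT power))) is unsatisfiable on its own:
  light = True: simplifies to NOT (((heat OR (fan OR NOT heat)) OR (fan AND gpu))).
    heat = True: this becomes NOT ((True OR (fan AND gpu))) = False.
    heat = False: this becomes NOT ((True OR (fan AND gpu))) = False.
  light = False: simplifies to NOT ((heat OR (fan OR NOT heat))).
    heat = True: this becomes NOT ((True OR fan)) = False.
    heat = False: this becomes NOT ((False OR True)) = False.
So the whole conjunction is unsatisfiable.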